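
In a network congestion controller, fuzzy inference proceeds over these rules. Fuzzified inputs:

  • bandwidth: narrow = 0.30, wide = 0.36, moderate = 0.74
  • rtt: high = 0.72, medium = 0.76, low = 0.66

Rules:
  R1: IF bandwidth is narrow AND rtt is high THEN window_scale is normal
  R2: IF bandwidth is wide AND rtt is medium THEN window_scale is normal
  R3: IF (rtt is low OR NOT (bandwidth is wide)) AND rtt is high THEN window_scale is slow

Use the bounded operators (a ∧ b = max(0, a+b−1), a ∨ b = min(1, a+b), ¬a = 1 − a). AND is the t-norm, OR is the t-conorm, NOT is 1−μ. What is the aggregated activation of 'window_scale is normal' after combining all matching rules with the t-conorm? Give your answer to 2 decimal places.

0.14

R1: narrow=0.30, high=0.72; AND[max(0, a+b−1)] → w = 0.02
R2: wide=0.36, medium=0.76; AND[max(0, a+b−1)] → w = 0.12
R3: (low=0.66 OR ¬wide=1−0.36=0.64) = 1.00; AND[max(0, a+b−1)] with high=0.72 → w = 0.72
Rules with consequent 'normal': {R1, R2} → strengths 0.02, 0.12
Aggregate via t-conorm [min(1, a+b)]: 0.14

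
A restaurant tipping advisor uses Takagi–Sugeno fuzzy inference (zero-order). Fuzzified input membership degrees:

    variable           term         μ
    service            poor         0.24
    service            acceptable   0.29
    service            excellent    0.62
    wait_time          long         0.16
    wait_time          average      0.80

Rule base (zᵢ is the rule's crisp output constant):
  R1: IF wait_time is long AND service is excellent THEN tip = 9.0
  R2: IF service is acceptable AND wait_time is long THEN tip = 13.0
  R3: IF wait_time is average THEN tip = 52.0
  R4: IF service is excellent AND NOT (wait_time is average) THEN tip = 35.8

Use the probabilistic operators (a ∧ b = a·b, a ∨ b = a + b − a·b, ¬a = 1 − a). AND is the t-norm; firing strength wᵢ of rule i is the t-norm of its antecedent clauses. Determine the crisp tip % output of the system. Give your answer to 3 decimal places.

R1 (z=9.0): long=0.16, excellent=0.62; AND[a·b] → w = 0.0992
R2 (z=13.0): acceptable=0.29, long=0.16; AND[a·b] → w = 0.0464
R3 (z=52.0): average=0.80 → w = 0.8000
R4 (z=35.8): excellent=0.62, ¬average=1−0.80=0.20; AND[a·b] → w = 0.1240
Weighted average = (0.0992·9.0 + 0.0464·13.0 + 0.8000·52.0 + 0.1240·35.8) / (0.0992 + 0.0464 + 0.8000 + 0.1240)
  = 47.5352 / 1.0696 = 44.442

44.442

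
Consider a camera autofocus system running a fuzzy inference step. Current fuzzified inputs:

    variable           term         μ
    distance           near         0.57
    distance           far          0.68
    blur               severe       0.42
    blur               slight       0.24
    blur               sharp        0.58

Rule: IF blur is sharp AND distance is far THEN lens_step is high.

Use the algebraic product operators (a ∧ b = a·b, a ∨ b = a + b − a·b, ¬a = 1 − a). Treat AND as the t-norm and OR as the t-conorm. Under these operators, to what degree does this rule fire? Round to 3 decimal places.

0.394

firing strength: sharp=0.58, far=0.68; AND[a·b] → w = 0.3944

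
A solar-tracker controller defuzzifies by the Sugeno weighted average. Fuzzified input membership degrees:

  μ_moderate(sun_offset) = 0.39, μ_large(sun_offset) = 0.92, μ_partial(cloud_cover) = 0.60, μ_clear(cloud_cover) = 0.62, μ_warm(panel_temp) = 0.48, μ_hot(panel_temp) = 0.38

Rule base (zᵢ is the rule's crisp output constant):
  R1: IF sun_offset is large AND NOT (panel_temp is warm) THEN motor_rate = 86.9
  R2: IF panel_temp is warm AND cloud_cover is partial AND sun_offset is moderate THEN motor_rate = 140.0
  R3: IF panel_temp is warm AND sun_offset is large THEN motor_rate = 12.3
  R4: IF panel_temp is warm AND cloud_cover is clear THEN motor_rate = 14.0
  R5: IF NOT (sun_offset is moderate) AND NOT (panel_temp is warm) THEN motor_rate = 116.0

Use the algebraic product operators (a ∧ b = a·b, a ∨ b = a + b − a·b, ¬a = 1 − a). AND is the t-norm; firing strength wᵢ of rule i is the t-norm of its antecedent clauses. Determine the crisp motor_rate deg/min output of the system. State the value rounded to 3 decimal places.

R1 (z=86.9): large=0.92, ¬warm=1−0.48=0.52; AND[a·b] → w = 0.4784
R2 (z=140.0): warm=0.48, partial=0.60, moderate=0.39; AND[a·b] → w = 0.1123
R3 (z=12.3): warm=0.48, large=0.92; AND[a·b] → w = 0.4416
R4 (z=14.0): warm=0.48, clear=0.62; AND[a·b] → w = 0.2976
R5 (z=116.0): ¬moderate=1−0.39=0.61, ¬warm=1−0.48=0.52; AND[a·b] → w = 0.3172
Weighted average = (0.4784·86.9 + 0.1123·140.0 + 0.4416·12.3 + 0.2976·14.0 + 0.3172·116.0) / (0.4784 + 0.1123 + 0.4416 + 0.2976 + 0.3172)
  = 103.6910 / 1.6471 = 62.953

62.953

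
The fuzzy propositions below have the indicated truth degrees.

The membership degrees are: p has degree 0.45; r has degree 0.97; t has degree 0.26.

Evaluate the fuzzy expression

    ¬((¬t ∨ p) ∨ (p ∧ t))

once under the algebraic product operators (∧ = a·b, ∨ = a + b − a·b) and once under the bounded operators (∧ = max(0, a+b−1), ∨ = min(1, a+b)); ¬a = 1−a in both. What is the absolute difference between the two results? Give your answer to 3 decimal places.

Under algebraic product:
  ¬t = 1 − 0.2600 = 0.7400
  ¬t ∨ p = a + b − a·b on (0.7400, 0.4500) = 0.8570
  p ∧ t = a·b on (0.4500, 0.2600) = 0.1170
  (¬t ∨ p) ∨ (p ∧ t) = a + b − a·b on (0.8570, 0.1170) = 0.8737
  ¬((¬t ∨ p) ∨ (p ∧ t)) = 1 − 0.8737 = 0.1263
  → value = 0.1263
Under bounded:
  ¬t = 1 − 0.26 = 0.74
  ¬t ∨ p = min(1, a+b) on (0.74, 0.45) = 1.00
  p ∧ t = max(0, a+b−1) on (0.45, 0.26) = 0.00
  (¬t ∨ p) ∨ (p ∧ t) = min(1, a+b) on (1.00, 0.00) = 1.00
  ¬((¬t ∨ p) ∨ (p ∧ t)) = 1 − 1.00 = 0.00
  → value = 0.0000
|0.1263 − 0.0000| = 0.126

0.126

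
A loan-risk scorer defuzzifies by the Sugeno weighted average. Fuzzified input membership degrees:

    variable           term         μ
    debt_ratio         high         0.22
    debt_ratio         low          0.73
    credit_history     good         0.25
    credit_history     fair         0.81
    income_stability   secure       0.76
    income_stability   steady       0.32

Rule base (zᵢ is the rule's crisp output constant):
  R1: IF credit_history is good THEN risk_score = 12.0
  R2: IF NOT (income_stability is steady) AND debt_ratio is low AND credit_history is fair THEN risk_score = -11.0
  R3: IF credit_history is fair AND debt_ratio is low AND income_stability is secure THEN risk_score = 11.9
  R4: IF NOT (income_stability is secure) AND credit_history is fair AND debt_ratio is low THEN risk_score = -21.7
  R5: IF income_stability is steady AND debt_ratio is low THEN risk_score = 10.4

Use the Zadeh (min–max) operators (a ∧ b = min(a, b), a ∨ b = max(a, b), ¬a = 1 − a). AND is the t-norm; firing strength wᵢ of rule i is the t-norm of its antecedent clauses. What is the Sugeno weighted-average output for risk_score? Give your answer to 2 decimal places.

1.05

R1 (z=12.0): good=0.25 → w = 0.25
R2 (z=-11.0): ¬steady=1−0.32=0.68, low=0.73, fair=0.81; AND[min(a, b)] → w = 0.68
R3 (z=11.9): fair=0.81, low=0.73, secure=0.76; AND[min(a, b)] → w = 0.73
R4 (z=-21.7): ¬secure=1−0.76=0.24, fair=0.81, low=0.73; AND[min(a, b)] → w = 0.24
R5 (z=10.4): steady=0.32, low=0.73; AND[min(a, b)] → w = 0.32
Weighted average = (0.25·12.0 + 0.68·-11.0 + 0.73·11.9 + 0.24·-21.7 + 0.32·10.4) / (0.25 + 0.68 + 0.73 + 0.24 + 0.32)
  = 2.3270 / 2.2200 = 1.05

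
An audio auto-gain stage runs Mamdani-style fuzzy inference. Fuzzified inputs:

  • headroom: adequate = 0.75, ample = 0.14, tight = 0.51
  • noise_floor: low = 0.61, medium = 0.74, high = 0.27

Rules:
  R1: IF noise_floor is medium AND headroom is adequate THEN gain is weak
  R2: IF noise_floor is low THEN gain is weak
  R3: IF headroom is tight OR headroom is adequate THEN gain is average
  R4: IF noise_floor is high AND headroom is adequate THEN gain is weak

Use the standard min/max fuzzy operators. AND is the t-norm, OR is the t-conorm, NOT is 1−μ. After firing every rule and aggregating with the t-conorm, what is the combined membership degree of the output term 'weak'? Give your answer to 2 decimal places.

0.74

R1: medium=0.74, adequate=0.75; AND[min(a, b)] → w = 0.74
R2: low=0.61 → w = 0.61
R3: tight=0.51, adequate=0.75; OR[max(a, b)] → w = 0.75
R4: high=0.27, adequate=0.75; AND[min(a, b)] → w = 0.27
Rules with consequent 'weak': {R1, R2, R4} → strengths 0.74, 0.61, 0.27
Aggregate via t-conorm [max(a, b)]: 0.74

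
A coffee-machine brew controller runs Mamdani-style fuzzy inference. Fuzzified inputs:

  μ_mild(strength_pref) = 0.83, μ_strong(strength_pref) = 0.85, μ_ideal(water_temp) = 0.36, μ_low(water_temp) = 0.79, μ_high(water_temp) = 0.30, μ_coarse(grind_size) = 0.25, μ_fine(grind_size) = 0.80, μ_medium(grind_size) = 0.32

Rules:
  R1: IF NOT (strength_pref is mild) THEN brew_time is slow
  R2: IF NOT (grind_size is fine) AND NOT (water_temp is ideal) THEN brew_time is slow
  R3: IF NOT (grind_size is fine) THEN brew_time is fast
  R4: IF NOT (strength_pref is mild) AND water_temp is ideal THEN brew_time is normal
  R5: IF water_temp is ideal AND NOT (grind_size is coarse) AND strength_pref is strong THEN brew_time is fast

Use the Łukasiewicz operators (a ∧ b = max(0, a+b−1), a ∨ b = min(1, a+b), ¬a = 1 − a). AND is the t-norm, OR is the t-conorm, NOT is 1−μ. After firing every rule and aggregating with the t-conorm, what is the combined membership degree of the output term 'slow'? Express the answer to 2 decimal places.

R1: ¬mild=1−0.83=0.17 → w = 0.17
R2: ¬fine=1−0.80=0.20, ¬ideal=1−0.36=0.64; AND[max(0, a+b−1)] → w = 0.00
R3: ¬fine=1−0.80=0.20 → w = 0.20
R4: ¬mild=1−0.83=0.17, ideal=0.36; AND[max(0, a+b−1)] → w = 0.00
R5: ideal=0.36, ¬coarse=1−0.25=0.75, strong=0.85; AND[max(0, a+b−1)] → w = 0.00
Rules with consequent 'slow': {R1, R2} → strengths 0.17, 0.00
Aggregate via t-conorm [min(1, a+b)]: 0.17

0.17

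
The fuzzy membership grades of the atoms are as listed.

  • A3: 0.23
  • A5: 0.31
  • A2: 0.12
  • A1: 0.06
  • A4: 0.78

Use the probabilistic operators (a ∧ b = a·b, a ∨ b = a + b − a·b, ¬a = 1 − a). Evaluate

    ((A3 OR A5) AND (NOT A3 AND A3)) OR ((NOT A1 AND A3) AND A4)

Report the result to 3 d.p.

A3 OR A5 = a + b − a·b on (0.2300, 0.3100) = 0.4687
NOT A3 = 1 − 0.2300 = 0.7700
NOT A3 AND A3 = a·b on (0.7700, 0.2300) = 0.1771
(A3 OR A5) AND (NOT A3 AND A3) = a·b on (0.4687, 0.1771) = 0.0830
NOT A1 = 1 − 0.0600 = 0.9400
NOT A1 AND A3 = a·b on (0.9400, 0.2300) = 0.2162
(NOT A1 AND A3) AND A4 = a·b on (0.2162, 0.7800) = 0.1686
((A3 OR A5) AND (NOT A3 AND A3)) OR ((NOT A1 AND A3) AND A4) = a + b − a·b on (0.0830, 0.1686) = 0.2376

0.238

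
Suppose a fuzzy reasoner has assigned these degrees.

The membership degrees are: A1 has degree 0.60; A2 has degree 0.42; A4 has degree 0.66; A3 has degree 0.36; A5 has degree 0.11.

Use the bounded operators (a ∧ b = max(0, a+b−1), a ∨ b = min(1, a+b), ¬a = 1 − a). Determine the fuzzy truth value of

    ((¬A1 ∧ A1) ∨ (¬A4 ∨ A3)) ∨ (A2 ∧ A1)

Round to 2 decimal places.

0.72

¬A1 = 1 − 0.60 = 0.40
¬A1 ∧ A1 = max(0, a+b−1) on (0.40, 0.60) = 0.00
¬A4 = 1 − 0.66 = 0.34
¬A4 ∨ A3 = min(1, a+b) on (0.34, 0.36) = 0.70
(¬A1 ∧ A1) ∨ (¬A4 ∨ A3) = min(1, a+b) on (0.00, 0.70) = 0.70
A2 ∧ A1 = max(0, a+b−1) on (0.42, 0.60) = 0.02
((¬A1 ∧ A1) ∨ (¬A4 ∨ A3)) ∨ (A2 ∧ A1) = min(1, a+b) on (0.70, 0.02) = 0.72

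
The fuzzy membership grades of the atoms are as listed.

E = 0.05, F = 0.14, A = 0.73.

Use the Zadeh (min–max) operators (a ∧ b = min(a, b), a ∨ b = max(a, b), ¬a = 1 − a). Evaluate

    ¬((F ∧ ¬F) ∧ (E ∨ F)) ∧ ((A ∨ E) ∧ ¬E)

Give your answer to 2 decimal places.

0.73

¬F = 1 − 0.14 = 0.86
F ∧ ¬F = min(a, b) on (0.14, 0.86) = 0.14
E ∨ F = max(a, b) on (0.05, 0.14) = 0.14
(F ∧ ¬F) ∧ (E ∨ F) = min(a, b) on (0.14, 0.14) = 0.14
¬((F ∧ ¬F) ∧ (E ∨ F)) = 1 − 0.14 = 0.86
A ∨ E = max(a, b) on (0.73, 0.05) = 0.73
¬E = 1 − 0.05 = 0.95
(A ∨ E) ∧ ¬E = min(a, b) on (0.73, 0.95) = 0.73
¬((F ∧ ¬F) ∧ (E ∨ F)) ∧ ((A ∨ E) ∧ ¬E) = min(a, b) on (0.86, 0.73) = 0.73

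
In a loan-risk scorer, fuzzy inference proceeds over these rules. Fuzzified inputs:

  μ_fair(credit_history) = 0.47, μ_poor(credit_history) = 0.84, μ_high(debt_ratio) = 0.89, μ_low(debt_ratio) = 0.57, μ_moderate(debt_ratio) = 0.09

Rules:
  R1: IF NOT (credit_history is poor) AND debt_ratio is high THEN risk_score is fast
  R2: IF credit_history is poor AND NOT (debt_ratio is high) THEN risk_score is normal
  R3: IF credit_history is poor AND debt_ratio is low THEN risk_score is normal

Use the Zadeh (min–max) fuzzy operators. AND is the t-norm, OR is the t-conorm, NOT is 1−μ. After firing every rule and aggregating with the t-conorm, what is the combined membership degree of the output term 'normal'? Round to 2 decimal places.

R1: ¬poor=1−0.84=0.16, high=0.89; AND[min(a, b)] → w = 0.16
R2: poor=0.84, ¬high=1−0.89=0.11; AND[min(a, b)] → w = 0.11
R3: poor=0.84, low=0.57; AND[min(a, b)] → w = 0.57
Rules with consequent 'normal': {R2, R3} → strengths 0.11, 0.57
Aggregate via t-conorm [max(a, b)]: 0.57

0.57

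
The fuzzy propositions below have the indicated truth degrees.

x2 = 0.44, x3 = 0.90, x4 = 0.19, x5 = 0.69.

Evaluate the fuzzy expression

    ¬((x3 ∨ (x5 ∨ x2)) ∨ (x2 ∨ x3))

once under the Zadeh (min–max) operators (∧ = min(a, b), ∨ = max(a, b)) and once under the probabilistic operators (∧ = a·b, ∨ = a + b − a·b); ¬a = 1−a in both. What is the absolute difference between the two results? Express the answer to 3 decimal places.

0.099

Under Zadeh (min–max):
  x5 ∨ x2 = max(a, b) on (0.69, 0.44) = 0.69
  x3 ∨ (x5 ∨ x2) = max(a, b) on (0.90, 0.69) = 0.90
  x2 ∨ x3 = max(a, b) on (0.44, 0.90) = 0.90
  (x3 ∨ (x5 ∨ x2)) ∨ (x2 ∨ x3) = max(a, b) on (0.90, 0.90) = 0.90
  ¬((x3 ∨ (x5 ∨ x2)) ∨ (x2 ∨ x3)) = 1 − 0.90 = 0.10
  → value = 0.1000
Under probabilistic:
  x5 ∨ x2 = a + b − a·b on (0.6900, 0.4400) = 0.8264
  x3 ∨ (x5 ∨ x2) = a + b − a·b on (0.9000, 0.8264) = 0.9826
  x2 ∨ x3 = a + b − a·b on (0.4400, 0.9000) = 0.9440
  (x3 ∨ (x5 ∨ x2)) ∨ (x2 ∨ x3) = a + b − a·b on (0.9826, 0.9440) = 0.9990
  ¬((x3 ∨ (x5 ∨ x2)) ∨ (x2 ∨ x3)) = 1 − 0.9990 = 0.0010
  → value = 0.0010
|0.1000 − 0.0010| = 0.099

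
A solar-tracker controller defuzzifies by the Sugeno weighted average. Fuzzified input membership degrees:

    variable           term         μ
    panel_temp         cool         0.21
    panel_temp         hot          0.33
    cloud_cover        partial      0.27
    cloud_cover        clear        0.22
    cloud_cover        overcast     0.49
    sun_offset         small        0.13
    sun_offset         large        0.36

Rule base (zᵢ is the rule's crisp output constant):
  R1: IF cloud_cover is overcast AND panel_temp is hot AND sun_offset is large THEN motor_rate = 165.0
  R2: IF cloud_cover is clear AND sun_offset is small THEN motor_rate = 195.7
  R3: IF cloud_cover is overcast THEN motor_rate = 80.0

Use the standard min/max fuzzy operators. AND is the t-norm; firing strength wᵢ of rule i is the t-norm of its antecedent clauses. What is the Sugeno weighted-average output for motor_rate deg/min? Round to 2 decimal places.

R1 (z=165.0): overcast=0.49, hot=0.33, large=0.36; AND[min(a, b)] → w = 0.33
R2 (z=195.7): clear=0.22, small=0.13; AND[min(a, b)] → w = 0.13
R3 (z=80.0): overcast=0.49 → w = 0.49
Weighted average = (0.33·165.0 + 0.13·195.7 + 0.49·80.0) / (0.33 + 0.13 + 0.49)
  = 119.0910 / 0.9500 = 125.36

125.36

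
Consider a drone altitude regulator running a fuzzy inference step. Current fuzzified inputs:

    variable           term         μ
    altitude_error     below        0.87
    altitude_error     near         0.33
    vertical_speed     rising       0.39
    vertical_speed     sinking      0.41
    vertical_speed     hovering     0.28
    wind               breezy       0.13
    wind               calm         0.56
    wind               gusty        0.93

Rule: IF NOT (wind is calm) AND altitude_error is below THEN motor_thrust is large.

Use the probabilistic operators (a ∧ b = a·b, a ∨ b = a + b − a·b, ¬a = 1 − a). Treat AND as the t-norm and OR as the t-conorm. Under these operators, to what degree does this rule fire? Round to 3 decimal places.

0.383

firing strength: ¬calm=1−0.56=0.44, below=0.87; AND[a·b] → w = 0.3828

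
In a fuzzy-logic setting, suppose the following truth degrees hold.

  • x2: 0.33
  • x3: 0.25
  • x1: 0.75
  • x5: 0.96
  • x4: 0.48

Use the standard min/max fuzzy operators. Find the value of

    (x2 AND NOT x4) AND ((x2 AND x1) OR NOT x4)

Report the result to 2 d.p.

NOT x4 = 1 − 0.48 = 0.52
x2 AND NOT x4 = min(a, b) on (0.33, 0.52) = 0.33
x2 AND x1 = min(a, b) on (0.33, 0.75) = 0.33
NOT x4 = 1 − 0.48 = 0.52
(x2 AND x1) OR NOT x4 = max(a, b) on (0.33, 0.52) = 0.52
(x2 AND NOT x4) AND ((x2 AND x1) OR NOT x4) = min(a, b) on (0.33, 0.52) = 0.33

0.33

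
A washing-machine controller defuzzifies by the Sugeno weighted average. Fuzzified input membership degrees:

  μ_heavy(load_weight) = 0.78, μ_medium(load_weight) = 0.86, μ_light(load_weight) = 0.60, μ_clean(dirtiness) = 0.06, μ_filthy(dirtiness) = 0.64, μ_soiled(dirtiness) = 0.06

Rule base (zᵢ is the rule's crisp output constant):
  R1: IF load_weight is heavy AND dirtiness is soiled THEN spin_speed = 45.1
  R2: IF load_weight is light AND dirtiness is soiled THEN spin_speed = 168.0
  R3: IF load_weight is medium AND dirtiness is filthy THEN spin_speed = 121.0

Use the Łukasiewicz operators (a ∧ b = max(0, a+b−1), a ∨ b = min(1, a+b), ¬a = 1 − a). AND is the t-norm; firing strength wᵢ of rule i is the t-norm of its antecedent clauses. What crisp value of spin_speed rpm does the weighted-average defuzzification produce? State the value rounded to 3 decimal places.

R1 (z=45.1): heavy=0.78, soiled=0.06; AND[max(0, a+b−1)] → w = 0.00
R2 (z=168.0): light=0.60, soiled=0.06; AND[max(0, a+b−1)] → w = 0.00
R3 (z=121.0): medium=0.86, filthy=0.64; AND[max(0, a+b−1)] → w = 0.50
Weighted average = (0.00·45.1 + 0.00·168.0 + 0.50·121.0) / (0.00 + 0.00 + 0.50)
  = 60.5000 / 0.5000 = 121.000

121.000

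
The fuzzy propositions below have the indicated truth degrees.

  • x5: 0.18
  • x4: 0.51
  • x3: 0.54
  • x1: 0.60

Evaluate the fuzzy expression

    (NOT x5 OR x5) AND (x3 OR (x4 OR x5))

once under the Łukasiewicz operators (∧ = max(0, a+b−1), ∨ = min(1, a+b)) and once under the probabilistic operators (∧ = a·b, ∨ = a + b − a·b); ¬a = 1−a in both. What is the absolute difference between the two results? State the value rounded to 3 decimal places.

Under Łukasiewicz:
  NOT x5 = 1 − 0.18 = 0.82
  NOT x5 OR x5 = min(1, a+b) on (0.82, 0.18) = 1.00
  x4 OR x5 = min(1, a+b) on (0.51, 0.18) = 0.69
  x3 OR (x4 OR x5) = min(1, a+b) on (0.54, 0.69) = 1.00
  (NOT x5 OR x5) AND (x3 OR (x4 OR x5)) = max(0, a+b−1) on (1.00, 1.00) = 1.00
  → value = 1.0000
Under probabilistic:
  NOT x5 = 1 − 0.1800 = 0.8200
  NOT x5 OR x5 = a + b − a·b on (0.8200, 0.1800) = 0.8524
  x4 OR x5 = a + b − a·b on (0.5100, 0.1800) = 0.5982
  x3 OR (x4 OR x5) = a + b − a·b on (0.5400, 0.5982) = 0.8152
  (NOT x5 OR x5) AND (x3 OR (x4 OR x5)) = a·b on (0.8524, 0.8152) = 0.6949
  → value = 0.6949
|1.0000 − 0.6949| = 0.305

0.305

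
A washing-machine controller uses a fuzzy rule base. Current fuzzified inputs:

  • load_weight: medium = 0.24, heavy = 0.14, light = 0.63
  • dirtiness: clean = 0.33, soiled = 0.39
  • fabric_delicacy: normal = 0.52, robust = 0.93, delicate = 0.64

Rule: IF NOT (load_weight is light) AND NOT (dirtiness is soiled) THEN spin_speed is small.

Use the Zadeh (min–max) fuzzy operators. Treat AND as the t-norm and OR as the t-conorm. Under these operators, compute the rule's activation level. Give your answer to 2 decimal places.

0.37

firing strength: ¬light=1−0.63=0.37, ¬soiled=1−0.39=0.61; AND[min(a, b)] → w = 0.37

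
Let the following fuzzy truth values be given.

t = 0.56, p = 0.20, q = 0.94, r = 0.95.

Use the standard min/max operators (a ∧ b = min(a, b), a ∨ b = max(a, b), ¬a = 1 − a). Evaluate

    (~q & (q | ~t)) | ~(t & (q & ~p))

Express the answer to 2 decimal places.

0.44

~q = 1 − 0.94 = 0.06
~t = 1 − 0.56 = 0.44
q | ~t = max(a, b) on (0.94, 0.44) = 0.94
~q & (q | ~t) = min(a, b) on (0.06, 0.94) = 0.06
~p = 1 − 0.20 = 0.80
q & ~p = min(a, b) on (0.94, 0.80) = 0.80
t & (q & ~p) = min(a, b) on (0.56, 0.80) = 0.56
~(t & (q & ~p)) = 1 − 0.56 = 0.44
(~q & (q | ~t)) | ~(t & (q & ~p)) = max(a, b) on (0.06, 0.44) = 0.44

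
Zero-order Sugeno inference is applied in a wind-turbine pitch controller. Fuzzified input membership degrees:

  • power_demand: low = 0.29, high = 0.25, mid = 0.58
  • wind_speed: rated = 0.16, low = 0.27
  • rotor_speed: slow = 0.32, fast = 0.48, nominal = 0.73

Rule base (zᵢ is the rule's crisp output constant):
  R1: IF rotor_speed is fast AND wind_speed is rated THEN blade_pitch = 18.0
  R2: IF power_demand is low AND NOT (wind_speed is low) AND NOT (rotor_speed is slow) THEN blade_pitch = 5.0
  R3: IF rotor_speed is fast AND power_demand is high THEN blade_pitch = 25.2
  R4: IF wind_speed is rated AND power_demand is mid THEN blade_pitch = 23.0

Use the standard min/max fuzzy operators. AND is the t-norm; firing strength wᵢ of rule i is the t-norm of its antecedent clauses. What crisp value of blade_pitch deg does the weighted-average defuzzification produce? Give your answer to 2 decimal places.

R1 (z=18.0): fast=0.48, rated=0.16; AND[min(a, b)] → w = 0.16
R2 (z=5.0): low=0.29, ¬low=1−0.27=0.73, ¬slow=1−0.32=0.68; AND[min(a, b)] → w = 0.29
R3 (z=25.2): fast=0.48, high=0.25; AND[min(a, b)] → w = 0.25
R4 (z=23.0): rated=0.16, mid=0.58; AND[min(a, b)] → w = 0.16
Weighted average = (0.16·18.0 + 0.29·5.0 + 0.25·25.2 + 0.16·23.0) / (0.16 + 0.29 + 0.25 + 0.16)
  = 14.3100 / 0.8600 = 16.64

16.64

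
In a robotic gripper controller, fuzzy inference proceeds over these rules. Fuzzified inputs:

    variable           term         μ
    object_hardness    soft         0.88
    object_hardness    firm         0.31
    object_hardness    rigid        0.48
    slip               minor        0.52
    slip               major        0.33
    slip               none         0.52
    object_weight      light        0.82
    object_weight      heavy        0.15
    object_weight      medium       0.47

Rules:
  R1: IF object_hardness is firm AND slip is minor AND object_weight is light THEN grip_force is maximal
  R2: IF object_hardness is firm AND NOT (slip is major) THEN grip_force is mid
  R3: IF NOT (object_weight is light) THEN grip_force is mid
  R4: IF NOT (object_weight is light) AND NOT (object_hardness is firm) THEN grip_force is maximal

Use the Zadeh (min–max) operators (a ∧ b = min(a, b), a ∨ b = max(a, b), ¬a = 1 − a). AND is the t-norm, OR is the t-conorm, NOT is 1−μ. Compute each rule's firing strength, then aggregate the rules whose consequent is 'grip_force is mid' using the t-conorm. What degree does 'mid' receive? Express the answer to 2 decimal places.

R1: firm=0.31, minor=0.52, light=0.82; AND[min(a, b)] → w = 0.31
R2: firm=0.31, ¬major=1−0.33=0.67; AND[min(a, b)] → w = 0.31
R3: ¬light=1−0.82=0.18 → w = 0.18
R4: ¬light=1−0.82=0.18, ¬firm=1−0.31=0.69; AND[min(a, b)] → w = 0.18
Rules with consequent 'mid': {R2, R3} → strengths 0.31, 0.18
Aggregate via t-conorm [max(a, b)]: 0.31

0.31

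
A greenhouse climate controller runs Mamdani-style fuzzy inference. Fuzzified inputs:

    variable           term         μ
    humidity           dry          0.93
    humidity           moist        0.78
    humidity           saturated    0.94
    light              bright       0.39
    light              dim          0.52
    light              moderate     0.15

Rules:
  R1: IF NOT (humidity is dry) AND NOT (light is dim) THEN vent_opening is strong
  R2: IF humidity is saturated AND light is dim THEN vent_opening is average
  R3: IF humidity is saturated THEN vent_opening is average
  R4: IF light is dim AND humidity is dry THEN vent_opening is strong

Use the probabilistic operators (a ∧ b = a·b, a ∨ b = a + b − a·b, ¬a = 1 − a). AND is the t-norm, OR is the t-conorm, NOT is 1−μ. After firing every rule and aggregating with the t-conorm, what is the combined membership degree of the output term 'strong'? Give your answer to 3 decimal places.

R1: ¬dry=1−0.93=0.07, ¬dim=1−0.52=0.48; AND[a·b] → w = 0.0336
R2: saturated=0.94, dim=0.52; AND[a·b] → w = 0.4888
R3: saturated=0.94 → w = 0.9400
R4: dim=0.52, dry=0.93; AND[a·b] → w = 0.4836
Rules with consequent 'strong': {R1, R4} → strengths 0.0336, 0.4836
Aggregate via t-conorm [a + b − a·b]: 0.5010

0.501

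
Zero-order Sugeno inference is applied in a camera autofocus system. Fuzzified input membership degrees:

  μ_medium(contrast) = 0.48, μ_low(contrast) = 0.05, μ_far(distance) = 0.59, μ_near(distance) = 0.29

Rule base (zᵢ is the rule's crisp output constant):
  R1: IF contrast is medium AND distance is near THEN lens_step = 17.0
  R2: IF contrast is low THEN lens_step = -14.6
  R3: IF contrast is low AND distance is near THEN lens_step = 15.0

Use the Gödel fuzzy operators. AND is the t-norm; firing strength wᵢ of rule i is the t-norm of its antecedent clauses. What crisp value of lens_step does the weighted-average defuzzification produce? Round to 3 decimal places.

12.692

R1 (z=17.0): medium=0.48, near=0.29; AND[min(a, b)] → w = 0.29
R2 (z=-14.6): low=0.05 → w = 0.05
R3 (z=15.0): low=0.05, near=0.29; AND[min(a, b)] → w = 0.05
Weighted average = (0.29·17.0 + 0.05·-14.6 + 0.05·15.0) / (0.29 + 0.05 + 0.05)
  = 4.9500 / 0.3900 = 12.692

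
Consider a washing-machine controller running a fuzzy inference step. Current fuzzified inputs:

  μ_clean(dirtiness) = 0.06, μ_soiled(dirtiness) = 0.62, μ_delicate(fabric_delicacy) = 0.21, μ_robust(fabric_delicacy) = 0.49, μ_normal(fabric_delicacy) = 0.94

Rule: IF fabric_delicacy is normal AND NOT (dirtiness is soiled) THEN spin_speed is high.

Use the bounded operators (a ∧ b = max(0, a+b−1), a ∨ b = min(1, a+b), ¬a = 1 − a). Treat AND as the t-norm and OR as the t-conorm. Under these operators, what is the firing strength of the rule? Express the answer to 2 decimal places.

firing strength: normal=0.94, ¬soiled=1−0.62=0.38; AND[max(0, a+b−1)] → w = 0.32

0.32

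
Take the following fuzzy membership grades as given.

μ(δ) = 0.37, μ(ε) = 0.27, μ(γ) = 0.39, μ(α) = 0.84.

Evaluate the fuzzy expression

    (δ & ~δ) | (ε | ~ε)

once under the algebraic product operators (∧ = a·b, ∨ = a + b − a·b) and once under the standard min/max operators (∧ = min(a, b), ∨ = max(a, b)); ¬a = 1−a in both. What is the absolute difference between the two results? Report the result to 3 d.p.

0.119

Under algebraic product:
  ~δ = 1 − 0.3700 = 0.6300
  δ & ~δ = a·b on (0.3700, 0.6300) = 0.2331
  ~ε = 1 − 0.2700 = 0.7300
  ε | ~ε = a + b − a·b on (0.2700, 0.7300) = 0.8029
  (δ & ~δ) | (ε | ~ε) = a + b − a·b on (0.2331, 0.8029) = 0.8488
  → value = 0.8488
Under standard min/max:
  ~δ = 1 − 0.37 = 0.63
  δ & ~δ = min(a, b) on (0.37, 0.63) = 0.37
  ~ε = 1 − 0.27 = 0.73
  ε | ~ε = max(a, b) on (0.27, 0.73) = 0.73
  (δ & ~δ) | (ε | ~ε) = max(a, b) on (0.37, 0.73) = 0.73
  → value = 0.7300
|0.8488 − 0.7300| = 0.119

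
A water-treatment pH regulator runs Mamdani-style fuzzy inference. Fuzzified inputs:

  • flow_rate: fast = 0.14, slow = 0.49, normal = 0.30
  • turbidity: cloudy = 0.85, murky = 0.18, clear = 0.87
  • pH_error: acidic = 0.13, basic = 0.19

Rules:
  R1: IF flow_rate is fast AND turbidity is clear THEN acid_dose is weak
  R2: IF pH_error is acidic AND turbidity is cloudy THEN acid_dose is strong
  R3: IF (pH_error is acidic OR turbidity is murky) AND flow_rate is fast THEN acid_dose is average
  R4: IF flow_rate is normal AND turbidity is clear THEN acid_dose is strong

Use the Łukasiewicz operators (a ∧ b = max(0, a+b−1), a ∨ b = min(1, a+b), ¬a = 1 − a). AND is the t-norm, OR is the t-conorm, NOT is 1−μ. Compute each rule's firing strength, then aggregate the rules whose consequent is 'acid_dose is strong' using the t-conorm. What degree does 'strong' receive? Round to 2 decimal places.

R1: fast=0.14, clear=0.87; AND[max(0, a+b−1)] → w = 0.01
R2: acidic=0.13, cloudy=0.85; AND[max(0, a+b−1)] → w = 0.00
R3: (acidic=0.13 OR murky=0.18) = 0.31; AND[max(0, a+b−1)] with fast=0.14 → w = 0.00
R4: normal=0.30, clear=0.87; AND[max(0, a+b−1)] → w = 0.17
Rules with consequent 'strong': {R2, R4} → strengths 0.00, 0.17
Aggregate via t-conorm [min(1, a+b)]: 0.17

0.17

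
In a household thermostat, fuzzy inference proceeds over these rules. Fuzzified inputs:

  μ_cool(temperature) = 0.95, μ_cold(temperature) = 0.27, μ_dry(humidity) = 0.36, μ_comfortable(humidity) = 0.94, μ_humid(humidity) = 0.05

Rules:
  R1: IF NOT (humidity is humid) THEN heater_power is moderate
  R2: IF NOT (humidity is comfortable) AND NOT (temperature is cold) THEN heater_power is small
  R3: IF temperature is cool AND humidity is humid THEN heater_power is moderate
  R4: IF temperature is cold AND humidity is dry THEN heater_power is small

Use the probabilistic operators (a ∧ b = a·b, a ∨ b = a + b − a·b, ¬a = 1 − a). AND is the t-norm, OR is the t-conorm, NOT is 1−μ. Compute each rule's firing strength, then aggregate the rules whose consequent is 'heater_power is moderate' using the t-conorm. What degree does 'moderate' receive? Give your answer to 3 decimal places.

R1: ¬humid=1−0.05=0.95 → w = 0.9500
R2: ¬comfortable=1−0.94=0.06, ¬cold=1−0.27=0.73; AND[a·b] → w = 0.0438
R3: cool=0.95, humid=0.05; AND[a·b] → w = 0.0475
R4: cold=0.27, dry=0.36; AND[a·b] → w = 0.0972
Rules with consequent 'moderate': {R1, R3} → strengths 0.9500, 0.0475
Aggregate via t-conorm [a + b − a·b]: 0.9524

0.952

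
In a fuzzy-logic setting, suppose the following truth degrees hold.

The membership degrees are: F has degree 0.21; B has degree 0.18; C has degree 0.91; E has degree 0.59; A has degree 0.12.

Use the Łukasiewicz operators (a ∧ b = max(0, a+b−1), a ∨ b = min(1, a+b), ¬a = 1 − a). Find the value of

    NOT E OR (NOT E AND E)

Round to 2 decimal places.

NOT E = 1 − 0.59 = 0.41
NOT E = 1 − 0.59 = 0.41
NOT E AND E = max(0, a+b−1) on (0.41, 0.59) = 0.00
NOT E OR (NOT E AND E) = min(1, a+b) on (0.41, 0.00) = 0.41

0.41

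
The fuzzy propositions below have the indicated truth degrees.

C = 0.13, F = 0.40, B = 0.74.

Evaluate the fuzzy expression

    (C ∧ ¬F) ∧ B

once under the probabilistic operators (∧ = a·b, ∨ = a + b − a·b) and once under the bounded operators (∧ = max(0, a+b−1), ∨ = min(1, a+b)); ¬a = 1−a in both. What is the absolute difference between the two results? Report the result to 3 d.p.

0.058

Under probabilistic:
  ¬F = 1 − 0.4000 = 0.6000
  C ∧ ¬F = a·b on (0.1300, 0.6000) = 0.0780
  (C ∧ ¬F) ∧ B = a·b on (0.0780, 0.7400) = 0.0577
  → value = 0.0577
Under bounded:
  ¬F = 1 − 0.40 = 0.60
  C ∧ ¬F = max(0, a+b−1) on (0.13, 0.60) = 0.00
  (C ∧ ¬F) ∧ B = max(0, a+b−1) on (0.00, 0.74) = 0.00
  → value = 0.0000
|0.0577 − 0.0000| = 0.058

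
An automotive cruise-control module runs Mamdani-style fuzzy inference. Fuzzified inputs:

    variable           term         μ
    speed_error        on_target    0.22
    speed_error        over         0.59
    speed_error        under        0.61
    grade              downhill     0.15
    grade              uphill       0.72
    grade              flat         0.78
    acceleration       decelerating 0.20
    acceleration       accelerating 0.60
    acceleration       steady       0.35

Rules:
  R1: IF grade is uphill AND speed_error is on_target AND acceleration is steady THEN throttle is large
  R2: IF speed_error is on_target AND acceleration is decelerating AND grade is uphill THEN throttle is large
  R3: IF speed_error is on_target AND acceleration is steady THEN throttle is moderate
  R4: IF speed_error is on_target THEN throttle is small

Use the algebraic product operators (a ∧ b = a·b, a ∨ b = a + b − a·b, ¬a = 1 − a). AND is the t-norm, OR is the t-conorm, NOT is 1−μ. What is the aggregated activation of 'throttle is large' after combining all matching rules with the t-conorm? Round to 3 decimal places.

0.085

R1: uphill=0.72, on_target=0.22, steady=0.35; AND[a·b] → w = 0.0554
R2: on_target=0.22, decelerating=0.20, uphill=0.72; AND[a·b] → w = 0.0317
R3: on_target=0.22, steady=0.35; AND[a·b] → w = 0.0770
R4: on_target=0.22 → w = 0.2200
Rules with consequent 'large': {R1, R2} → strengths 0.0554, 0.0317
Aggregate via t-conorm [a + b − a·b]: 0.0854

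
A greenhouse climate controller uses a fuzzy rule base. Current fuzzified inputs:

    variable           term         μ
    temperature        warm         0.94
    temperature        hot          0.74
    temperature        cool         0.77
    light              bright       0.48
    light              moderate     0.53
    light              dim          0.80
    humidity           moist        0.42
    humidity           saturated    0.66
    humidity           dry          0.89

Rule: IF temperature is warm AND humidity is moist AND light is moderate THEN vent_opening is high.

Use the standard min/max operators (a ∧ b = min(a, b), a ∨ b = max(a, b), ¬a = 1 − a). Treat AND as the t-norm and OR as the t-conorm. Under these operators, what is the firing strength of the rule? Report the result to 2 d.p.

0.42

firing strength: warm=0.94, moist=0.42, moderate=0.53; AND[min(a, b)] → w = 0.42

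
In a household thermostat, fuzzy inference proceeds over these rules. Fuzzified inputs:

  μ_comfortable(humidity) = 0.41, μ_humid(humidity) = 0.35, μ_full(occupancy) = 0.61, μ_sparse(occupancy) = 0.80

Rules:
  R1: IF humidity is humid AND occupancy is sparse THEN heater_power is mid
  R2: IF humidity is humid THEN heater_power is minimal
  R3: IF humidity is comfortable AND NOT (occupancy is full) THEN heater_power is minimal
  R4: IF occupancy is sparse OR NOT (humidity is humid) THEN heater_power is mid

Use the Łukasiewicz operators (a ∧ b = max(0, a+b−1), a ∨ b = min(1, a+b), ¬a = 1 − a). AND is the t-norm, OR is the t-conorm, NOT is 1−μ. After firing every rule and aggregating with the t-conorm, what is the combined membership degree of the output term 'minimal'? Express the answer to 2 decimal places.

0.35

R1: humid=0.35, sparse=0.80; AND[max(0, a+b−1)] → w = 0.15
R2: humid=0.35 → w = 0.35
R3: comfortable=0.41, ¬full=1−0.61=0.39; AND[max(0, a+b−1)] → w = 0.00
R4: sparse=0.80, ¬humid=1−0.35=0.65; OR[min(1, a+b)] → w = 1.00
Rules with consequent 'minimal': {R2, R3} → strengths 0.35, 0.00
Aggregate via t-conorm [min(1, a+b)]: 0.35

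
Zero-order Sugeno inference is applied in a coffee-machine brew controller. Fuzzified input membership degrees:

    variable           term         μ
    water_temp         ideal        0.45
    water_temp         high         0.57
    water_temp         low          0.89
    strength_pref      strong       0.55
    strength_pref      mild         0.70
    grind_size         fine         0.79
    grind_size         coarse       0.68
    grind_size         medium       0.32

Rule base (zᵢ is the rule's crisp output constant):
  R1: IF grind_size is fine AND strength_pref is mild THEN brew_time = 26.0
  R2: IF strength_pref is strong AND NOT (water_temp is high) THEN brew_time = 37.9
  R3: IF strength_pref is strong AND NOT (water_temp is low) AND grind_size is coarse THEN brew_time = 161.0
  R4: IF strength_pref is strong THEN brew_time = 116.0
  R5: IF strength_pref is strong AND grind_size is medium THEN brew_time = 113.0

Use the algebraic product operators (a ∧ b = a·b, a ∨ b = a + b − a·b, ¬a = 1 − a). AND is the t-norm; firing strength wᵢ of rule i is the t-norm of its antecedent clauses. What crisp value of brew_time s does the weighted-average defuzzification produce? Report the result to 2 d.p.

R1 (z=26.0): fine=0.79, mild=0.70; AND[a·b] → w = 0.5530
R2 (z=37.9): strong=0.55, ¬high=1−0.57=0.43; AND[a·b] → w = 0.2365
R3 (z=161.0): strong=0.55, ¬low=1−0.89=0.11, coarse=0.68; AND[a·b] → w = 0.0411
R4 (z=116.0): strong=0.55 → w = 0.5500
R5 (z=113.0): strong=0.55, medium=0.32; AND[a·b] → w = 0.1760
Weighted average = (0.5530·26.0 + 0.2365·37.9 + 0.0411·161.0 + 0.5500·116.0 + 0.1760·113.0) / (0.5530 + 0.2365 + 0.0411 + 0.5500 + 0.1760)
  = 113.6529 / 1.5566 = 73.01

73.01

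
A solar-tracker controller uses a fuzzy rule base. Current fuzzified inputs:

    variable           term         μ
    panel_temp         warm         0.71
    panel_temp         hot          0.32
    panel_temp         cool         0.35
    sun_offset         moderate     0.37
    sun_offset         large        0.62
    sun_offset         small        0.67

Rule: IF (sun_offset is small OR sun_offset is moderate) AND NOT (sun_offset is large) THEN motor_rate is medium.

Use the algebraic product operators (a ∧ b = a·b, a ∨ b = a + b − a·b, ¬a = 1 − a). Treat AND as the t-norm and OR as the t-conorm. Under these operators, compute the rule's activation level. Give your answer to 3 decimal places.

firing strength: (small=0.67 OR moderate=0.37) = 0.7921; AND[a·b] with ¬large=1−0.62=0.38 → w = 0.3010

0.301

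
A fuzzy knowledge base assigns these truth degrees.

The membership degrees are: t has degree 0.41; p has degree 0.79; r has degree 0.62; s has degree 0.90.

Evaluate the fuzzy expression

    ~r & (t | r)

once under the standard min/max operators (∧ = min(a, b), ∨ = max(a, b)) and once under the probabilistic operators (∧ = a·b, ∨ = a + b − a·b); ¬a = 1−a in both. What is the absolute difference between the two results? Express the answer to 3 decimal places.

0.085

Under standard min/max:
  ~r = 1 − 0.62 = 0.38
  t | r = max(a, b) on (0.41, 0.62) = 0.62
  ~r & (t | r) = min(a, b) on (0.38, 0.62) = 0.38
  → value = 0.3800
Under probabilistic:
  ~r = 1 − 0.6200 = 0.3800
  t | r = a + b − a·b on (0.4100, 0.6200) = 0.7758
  ~r & (t | r) = a·b on (0.3800, 0.7758) = 0.2948
  → value = 0.2948
|0.3800 − 0.2948| = 0.085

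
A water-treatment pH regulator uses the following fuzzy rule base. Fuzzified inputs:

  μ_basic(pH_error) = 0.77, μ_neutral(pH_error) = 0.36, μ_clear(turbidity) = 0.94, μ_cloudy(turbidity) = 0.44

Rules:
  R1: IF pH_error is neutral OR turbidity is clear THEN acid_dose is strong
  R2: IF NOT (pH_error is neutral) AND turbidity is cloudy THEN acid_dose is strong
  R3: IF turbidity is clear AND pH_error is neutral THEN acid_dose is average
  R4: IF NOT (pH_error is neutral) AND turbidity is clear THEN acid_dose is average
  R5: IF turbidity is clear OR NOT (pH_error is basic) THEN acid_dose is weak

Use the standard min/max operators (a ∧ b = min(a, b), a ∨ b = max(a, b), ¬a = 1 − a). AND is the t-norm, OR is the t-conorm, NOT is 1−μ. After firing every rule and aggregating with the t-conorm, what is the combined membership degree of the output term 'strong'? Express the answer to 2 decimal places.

R1: neutral=0.36, clear=0.94; OR[max(a, b)] → w = 0.94
R2: ¬neutral=1−0.36=0.64, cloudy=0.44; AND[min(a, b)] → w = 0.44
R3: clear=0.94, neutral=0.36; AND[min(a, b)] → w = 0.36
R4: ¬neutral=1−0.36=0.64, clear=0.94; AND[min(a, b)] → w = 0.64
R5: clear=0.94, ¬basic=1−0.77=0.23; OR[max(a, b)] → w = 0.94
Rules with consequent 'strong': {R1, R2} → strengths 0.94, 0.44
Aggregate via t-conorm [max(a, b)]: 0.94

0.94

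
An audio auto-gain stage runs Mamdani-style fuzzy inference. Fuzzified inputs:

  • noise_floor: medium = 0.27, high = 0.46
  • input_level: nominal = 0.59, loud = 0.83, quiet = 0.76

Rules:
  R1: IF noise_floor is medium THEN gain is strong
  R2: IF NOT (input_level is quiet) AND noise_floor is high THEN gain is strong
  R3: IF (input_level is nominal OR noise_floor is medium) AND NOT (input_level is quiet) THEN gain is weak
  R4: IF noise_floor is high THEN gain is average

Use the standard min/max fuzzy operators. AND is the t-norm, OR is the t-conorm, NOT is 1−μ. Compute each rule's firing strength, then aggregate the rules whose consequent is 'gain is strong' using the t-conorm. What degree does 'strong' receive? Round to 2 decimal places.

0.27

R1: medium=0.27 → w = 0.27
R2: ¬quiet=1−0.76=0.24, high=0.46; AND[min(a, b)] → w = 0.24
R3: (nominal=0.59 OR medium=0.27) = 0.59; AND[min(a, b)] with ¬quiet=1−0.76=0.24 → w = 0.24
R4: high=0.46 → w = 0.46
Rules with consequent 'strong': {R1, R2} → strengths 0.27, 0.24
Aggregate via t-conorm [max(a, b)]: 0.27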